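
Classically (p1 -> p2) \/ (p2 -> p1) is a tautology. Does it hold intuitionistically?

This is the Gödel–Dummett linearity axiom, which is not intuitionistically valid.
A Kripke countermodel: worlds 0, 1, 2; order generated by 0 <= 1, 0 <= 2; atoms true at each world — 0:{}; 1:{p1}; 2:{p2}.
0 ||-/- (p1 -> p2) \/ (p2 -> p1): neither disjunct is forced at 0.
0 ||-/- p1 -> p2: at the accessible world 1, 1 ||- p1 but 1 ||-/- p2.
1 lacks atom p2, so 1 ||-/- p2.
So the root 0 does not force the formula.

No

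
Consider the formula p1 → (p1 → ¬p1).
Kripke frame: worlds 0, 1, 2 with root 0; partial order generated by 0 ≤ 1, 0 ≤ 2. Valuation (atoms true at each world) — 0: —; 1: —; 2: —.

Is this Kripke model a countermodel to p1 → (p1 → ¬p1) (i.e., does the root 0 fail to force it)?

No

0 ⊩ p1 → (p1 → ¬p1) vacuously: no world accessible from 0 forces the antecedent p1.
So the root 0 forces p1 → (p1 → ¬p1); the model is not a countermodel.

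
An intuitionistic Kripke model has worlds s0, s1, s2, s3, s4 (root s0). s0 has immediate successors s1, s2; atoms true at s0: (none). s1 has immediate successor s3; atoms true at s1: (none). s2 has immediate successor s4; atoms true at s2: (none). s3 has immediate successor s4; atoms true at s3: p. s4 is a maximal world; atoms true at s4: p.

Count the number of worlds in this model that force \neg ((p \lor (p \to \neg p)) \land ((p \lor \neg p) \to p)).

0

s0: does not force it — s0 \nVdash \neg ((p \lor (p \to \neg p)) \land ((p \lor \neg p) \to p)) since s3 is accessible from s0 and s3 \Vdash (p \lor (p \to \neg p)) \land ((p \lor \neg p) \to p).
s1: does not force it — s1 \nVdash \neg ((p \lor (p \to \neg p)) \land ((p \lor \neg p) \to p)) since s3 is accessible from s1 and s3 \Vdash (p \lor (p \to \neg p)) \land ((p \lor \neg p) \to p).
s2: does not force it — s2 \nVdash \neg ((p \lor (p \to \neg p)) \land ((p \lor \neg p) \to p)) since s4 is accessible from s2 and s4 \Vdash (p \lor (p \to \neg p)) \land ((p \lor \neg p) \to p).
s3: does not force it.
s4: does not force it.
Worlds forcing the formula: { }.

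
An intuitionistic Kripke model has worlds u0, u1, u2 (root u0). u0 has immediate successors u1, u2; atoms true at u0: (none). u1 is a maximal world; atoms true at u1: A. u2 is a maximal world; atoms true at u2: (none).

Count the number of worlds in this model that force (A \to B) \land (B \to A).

1

u0: does not force it — u0 \nVdash (A \to B) \land (B \to A) since u0 fails A \to B.
u1: does not force it — u1 \nVdash (A \to B) \land (B \to A) since u1 fails A \to B.
u2: forces it.
Worlds forcing the formula: {u2}.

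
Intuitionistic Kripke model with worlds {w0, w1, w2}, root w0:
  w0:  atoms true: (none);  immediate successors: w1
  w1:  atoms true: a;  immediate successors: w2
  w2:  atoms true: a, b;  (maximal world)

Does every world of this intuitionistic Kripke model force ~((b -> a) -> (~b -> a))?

Not every world: w0 ||-/- ~((b -> a) -> (~b -> a)).
w0 ||-/- ~((b -> a) -> (~b -> a)) since w0 is accessible from w0 and w0 ||- (b -> a) -> (~b -> a).
w0 ||- (b -> a) -> (~b -> a): every world accessible from w0 that forces b -> a (namely w0, w1, w2) also forces ~b -> a.

No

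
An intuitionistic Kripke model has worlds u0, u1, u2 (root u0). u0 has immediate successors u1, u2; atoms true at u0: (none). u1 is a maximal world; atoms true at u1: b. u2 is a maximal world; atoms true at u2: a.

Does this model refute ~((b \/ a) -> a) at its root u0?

Yes

u0 ||-/- ~((b \/ a) -> a) since u2 is accessible from u0 and u2 ||- (b \/ a) -> a.
u2 ||- (b \/ a) -> a: every world accessible from u2 that forces b \/ a (namely u2) also forces a.
So the root u0 does not force ~((b \/ a) -> a); the model is a countermodel.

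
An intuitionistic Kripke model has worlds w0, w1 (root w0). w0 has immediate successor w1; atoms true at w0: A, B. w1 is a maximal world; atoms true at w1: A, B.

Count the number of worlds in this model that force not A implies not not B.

w0: forces it.
w1: forces it.
Worlds forcing the formula: {w0, w1}.

2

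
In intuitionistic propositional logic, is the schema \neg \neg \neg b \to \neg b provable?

This is triple-negation reduction, which is intuitionistically derivable.
Assume \neg \neg \neg b and suppose b. Then \neg \neg b (double-negation introduction), contradicting \neg \neg \neg b. So \neg b.

Yes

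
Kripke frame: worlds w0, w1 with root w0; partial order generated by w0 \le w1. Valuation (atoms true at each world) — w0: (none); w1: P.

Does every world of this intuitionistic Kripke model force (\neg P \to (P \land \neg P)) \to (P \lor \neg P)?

No

Not every world: w0 \nVdash (\neg P \to (P \land \neg P)) \to (P \lor \neg P).
w0 \nVdash (\neg P \to (P \land \neg P)) \to (P \lor \neg P): already at w0 itself, w0 \Vdash \neg P \to (P \land \neg P) but w0 \nVdash P \lor \neg P.
w0 \nVdash P \lor \neg P: neither disjunct is forced at w0.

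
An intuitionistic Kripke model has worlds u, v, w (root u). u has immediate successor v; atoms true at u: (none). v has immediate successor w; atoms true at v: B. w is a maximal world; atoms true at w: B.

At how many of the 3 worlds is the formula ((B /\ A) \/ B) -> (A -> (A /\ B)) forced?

u: forces it.
v: forces it.
w: forces it.
Worlds forcing the formula: {u, v, w}.

3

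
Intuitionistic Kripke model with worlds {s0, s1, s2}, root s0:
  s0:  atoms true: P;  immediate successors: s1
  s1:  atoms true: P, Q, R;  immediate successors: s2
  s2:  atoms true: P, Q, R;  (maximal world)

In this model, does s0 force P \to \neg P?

s0 \nVdash P \to \neg P: already at s0 itself, s0 \Vdash P but s0 \nVdash \neg P.
s0 \nVdash \neg P since s0 is accessible from s0 and s0 \Vdash P.

No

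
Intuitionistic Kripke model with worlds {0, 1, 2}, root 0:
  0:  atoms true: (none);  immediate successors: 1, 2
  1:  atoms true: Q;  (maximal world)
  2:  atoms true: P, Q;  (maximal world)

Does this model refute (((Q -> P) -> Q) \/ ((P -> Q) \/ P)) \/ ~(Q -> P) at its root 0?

0 ||- (((Q -> P) -> Q) \/ ((P -> Q) \/ P)) \/ ~(Q -> P) via the disjunct ((Q -> P) -> Q) \/ ((P -> Q) \/ P).
So the root 0 forces (((Q -> P) -> Q) \/ ((P -> Q) \/ P)) \/ ~(Q -> P); the model is not a countermodel.

No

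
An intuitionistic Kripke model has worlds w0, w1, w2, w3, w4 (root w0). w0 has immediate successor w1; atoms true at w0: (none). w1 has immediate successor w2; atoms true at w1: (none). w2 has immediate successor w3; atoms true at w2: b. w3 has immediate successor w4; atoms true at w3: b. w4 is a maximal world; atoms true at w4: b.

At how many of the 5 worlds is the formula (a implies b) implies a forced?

w0: does not force it — w0 does not force (a implies b) implies a: already at w0 itself, w0 forces a implies b but w0 does not force a.
w1: does not force it — w1 does not force (a implies b) implies a: already at w1 itself, w1 forces a implies b but w1 does not force a.
w2: does not force it — w2 does not force (a implies b) implies a: already at w2 itself, w2 forces a implies b but w2 does not force a.
w3: does not force it.
w4: does not force it.
Worlds forcing the formula: { }.

0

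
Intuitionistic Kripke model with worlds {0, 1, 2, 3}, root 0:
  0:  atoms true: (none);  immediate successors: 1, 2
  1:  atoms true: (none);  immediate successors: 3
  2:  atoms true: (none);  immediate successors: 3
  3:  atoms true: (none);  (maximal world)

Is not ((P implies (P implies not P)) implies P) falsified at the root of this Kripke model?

No

0 forces not ((P implies (P implies not P)) implies P): no world accessible from 0 forces (P implies (P implies not P)) implies P.
So the root 0 forces not ((P implies (P implies not P)) implies P); the model is not a countermodel.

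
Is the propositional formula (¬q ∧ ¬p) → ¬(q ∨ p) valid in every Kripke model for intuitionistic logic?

This is a constructively valid De Morgan direction (conjunction of negations to negated disjunction), which is intuitionistically derivable.
If both ¬q and ¬p hold at a world, no accessible world forces q or forces p, so none forces q ∨ p.

Yes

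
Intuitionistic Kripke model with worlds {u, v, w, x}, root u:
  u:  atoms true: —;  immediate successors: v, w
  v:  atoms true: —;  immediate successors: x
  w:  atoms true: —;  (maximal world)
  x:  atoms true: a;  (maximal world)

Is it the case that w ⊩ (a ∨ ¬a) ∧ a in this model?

w ⊮ (a ∨ ¬a) ∧ a since w fails a.

No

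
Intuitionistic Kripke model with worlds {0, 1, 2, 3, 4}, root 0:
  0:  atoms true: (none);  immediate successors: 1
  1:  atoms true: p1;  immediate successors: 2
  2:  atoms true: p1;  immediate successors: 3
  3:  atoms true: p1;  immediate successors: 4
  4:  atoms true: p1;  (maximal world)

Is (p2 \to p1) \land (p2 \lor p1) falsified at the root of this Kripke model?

Yes

0 \nVdash (p2 \to p1) \land (p2 \lor p1) since 0 fails p2 \lor p1.
So the root 0 does not force (p2 \to p1) \land (p2 \lor p1); the model is a countermodel.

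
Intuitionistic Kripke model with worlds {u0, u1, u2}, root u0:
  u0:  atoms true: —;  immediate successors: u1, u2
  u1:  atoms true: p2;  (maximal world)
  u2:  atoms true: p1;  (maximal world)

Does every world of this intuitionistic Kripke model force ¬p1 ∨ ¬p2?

No

Not every world: u0 ⊮ ¬p1 ∨ ¬p2.
u0 ⊮ ¬p1 ∨ ¬p2: neither disjunct is forced at u0.
u0 ⊮ ¬p1 since u2 is accessible from u0 and u2 ⊩ p1.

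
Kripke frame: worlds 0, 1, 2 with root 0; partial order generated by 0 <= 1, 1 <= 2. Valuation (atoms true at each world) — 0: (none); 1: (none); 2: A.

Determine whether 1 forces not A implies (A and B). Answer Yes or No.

Yes

1 forces not A implies (A and B) vacuously: no world accessible from 1 forces the antecedent not A.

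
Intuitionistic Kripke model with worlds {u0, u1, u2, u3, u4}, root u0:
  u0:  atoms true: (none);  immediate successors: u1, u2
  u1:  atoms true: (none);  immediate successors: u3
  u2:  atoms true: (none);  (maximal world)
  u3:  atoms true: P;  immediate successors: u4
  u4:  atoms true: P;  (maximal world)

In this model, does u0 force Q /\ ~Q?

No

u0 ||-/- Q /\ ~Q since u0 fails Q.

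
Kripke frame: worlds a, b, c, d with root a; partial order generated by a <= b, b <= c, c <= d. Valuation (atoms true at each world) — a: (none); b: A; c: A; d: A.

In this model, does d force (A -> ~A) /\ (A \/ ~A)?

No

d ||-/- (A -> ~A) /\ (A \/ ~A) since d fails A -> ~A.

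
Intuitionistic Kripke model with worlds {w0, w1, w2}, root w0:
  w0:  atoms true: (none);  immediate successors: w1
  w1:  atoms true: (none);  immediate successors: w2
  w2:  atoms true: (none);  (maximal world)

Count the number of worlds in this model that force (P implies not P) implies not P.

3

w0: forces it.
w1: forces it.
w2: forces it.
Worlds forcing the formula: {w0, w1, w2}.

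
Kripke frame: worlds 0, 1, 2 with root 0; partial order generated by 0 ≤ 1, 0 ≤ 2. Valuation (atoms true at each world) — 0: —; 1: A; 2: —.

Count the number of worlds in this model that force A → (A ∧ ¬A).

0: does not force it — 0 ⊮ A → (A ∧ ¬A): at the accessible world 1, 1 ⊩ A but 1 ⊮ A ∧ ¬A.
1: does not force it — 1 ⊮ A → (A ∧ ¬A): already at 1 itself, 1 ⊩ A but 1 ⊮ A ∧ ¬A.
2: forces it.
Worlds forcing the formula: {2}.

1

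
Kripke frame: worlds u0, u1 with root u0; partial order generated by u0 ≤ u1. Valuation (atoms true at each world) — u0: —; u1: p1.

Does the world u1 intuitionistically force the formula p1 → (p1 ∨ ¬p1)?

u1 ⊩ p1 → (p1 ∨ ¬p1): every world accessible from u1 that forces p1 (namely u1) also forces p1 ∨ ¬p1.

Yes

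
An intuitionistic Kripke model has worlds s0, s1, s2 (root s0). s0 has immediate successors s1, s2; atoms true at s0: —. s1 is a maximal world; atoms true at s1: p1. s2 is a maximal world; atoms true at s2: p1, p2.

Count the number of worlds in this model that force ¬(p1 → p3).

s0: forces it.
s1: forces it.
s2: forces it.
Worlds forcing the formula: {s0, s1, s2}.

3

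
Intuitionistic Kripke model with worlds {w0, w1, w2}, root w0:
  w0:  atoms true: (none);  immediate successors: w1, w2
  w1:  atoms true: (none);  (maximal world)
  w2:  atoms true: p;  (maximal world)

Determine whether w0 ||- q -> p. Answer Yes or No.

w0 ||- q -> p vacuously: no world accessible from w0 forces the antecedent q.

Yes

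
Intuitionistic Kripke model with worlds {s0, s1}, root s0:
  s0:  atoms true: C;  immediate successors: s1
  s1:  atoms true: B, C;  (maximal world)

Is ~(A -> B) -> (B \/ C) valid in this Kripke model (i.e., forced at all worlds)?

s0 ||- ~(A -> B) -> (B \/ C) vacuously: no world accessible from s0 forces the antecedent ~(A -> B).
Since the root s0 forces ~(A -> B) -> (B \/ C) and forcing is persistent (monotone upward), every world forces it.

Yes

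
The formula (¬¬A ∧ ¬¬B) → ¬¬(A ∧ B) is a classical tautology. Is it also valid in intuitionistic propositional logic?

This is the distribution of double negation over conjunction, which is intuitionistically derivable.
Assume ¬¬A, ¬¬B, and ¬(A ∧ B). From A we'd get ¬B (since A ∧ B is refuted), contradicting ¬¬B; so ¬A, contradicting ¬¬A.

Yes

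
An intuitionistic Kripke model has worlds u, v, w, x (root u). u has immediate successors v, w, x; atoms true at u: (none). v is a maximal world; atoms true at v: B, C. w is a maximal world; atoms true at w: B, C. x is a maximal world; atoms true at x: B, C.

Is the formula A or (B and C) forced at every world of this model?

No

Not every world: u does not force A or (B and C).
u does not force A or (B and C): neither disjunct is forced at u.
u lacks atom A, so u does not force A.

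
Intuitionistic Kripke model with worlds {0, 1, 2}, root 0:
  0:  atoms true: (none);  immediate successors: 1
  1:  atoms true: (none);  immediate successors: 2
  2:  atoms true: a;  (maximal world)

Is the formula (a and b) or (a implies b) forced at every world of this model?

Not every world: 0 does not force (a and b) or (a implies b).
0 does not force (a and b) or (a implies b): neither disjunct is forced at 0.
0 does not force a and b since 0 fails a.

No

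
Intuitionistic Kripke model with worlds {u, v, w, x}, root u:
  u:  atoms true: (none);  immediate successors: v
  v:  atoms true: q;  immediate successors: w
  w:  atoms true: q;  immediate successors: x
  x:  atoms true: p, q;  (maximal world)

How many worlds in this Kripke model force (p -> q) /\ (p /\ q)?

u: does not force it — u ||-/- (p -> q) /\ (p /\ q) since u fails p /\ q.
v: does not force it.
w: does not force it.
x: forces it.
Worlds forcing the formula: {x}.

1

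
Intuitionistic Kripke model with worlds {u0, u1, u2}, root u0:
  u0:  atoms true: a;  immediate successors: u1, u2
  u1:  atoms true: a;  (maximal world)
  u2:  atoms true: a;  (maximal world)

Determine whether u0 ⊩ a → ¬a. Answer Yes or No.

No

u0 ⊮ a → ¬a: already at u0 itself, u0 ⊩ a but u0 ⊮ ¬a.
u0 ⊮ ¬a since u0 is accessible from u0 and u0 ⊩ a.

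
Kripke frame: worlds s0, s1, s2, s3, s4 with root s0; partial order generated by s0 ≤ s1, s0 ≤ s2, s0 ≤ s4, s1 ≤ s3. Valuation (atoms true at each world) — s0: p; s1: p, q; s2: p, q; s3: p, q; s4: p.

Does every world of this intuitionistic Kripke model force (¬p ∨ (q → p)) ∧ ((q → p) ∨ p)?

Yes

s0 ⊩ (¬p ∨ (q → p)) ∧ ((q → p) ∨ p) since s0 forces both conjuncts.
Since the root s0 forces (¬p ∨ (q → p)) ∧ ((q → p) ∨ p) and forcing is persistent (monotone upward), every world forces it.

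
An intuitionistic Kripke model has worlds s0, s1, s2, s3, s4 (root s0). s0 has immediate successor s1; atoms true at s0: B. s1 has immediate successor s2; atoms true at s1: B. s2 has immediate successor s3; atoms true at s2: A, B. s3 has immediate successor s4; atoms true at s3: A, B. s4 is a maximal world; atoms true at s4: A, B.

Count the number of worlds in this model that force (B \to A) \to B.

s0: forces it.
s1: forces it.
s2: forces it.
s3: forces it.
s4: forces it.
Worlds forcing the formula: {s0, s1, s2, s3, s4}.

5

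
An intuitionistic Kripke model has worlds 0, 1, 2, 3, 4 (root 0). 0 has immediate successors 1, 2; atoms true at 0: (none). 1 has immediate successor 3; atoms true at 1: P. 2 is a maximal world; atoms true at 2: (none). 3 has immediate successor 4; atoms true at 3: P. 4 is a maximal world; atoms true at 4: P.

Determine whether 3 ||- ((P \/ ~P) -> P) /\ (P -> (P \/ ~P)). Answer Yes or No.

3 ||- ((P \/ ~P) -> P) /\ (P -> (P \/ ~P)) since 3 forces both conjuncts.

Yes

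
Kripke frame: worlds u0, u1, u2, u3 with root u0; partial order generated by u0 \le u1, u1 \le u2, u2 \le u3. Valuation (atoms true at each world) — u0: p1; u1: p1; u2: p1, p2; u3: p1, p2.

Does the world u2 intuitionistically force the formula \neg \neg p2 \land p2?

Yes

u2 \Vdash \neg \neg p2 \land p2 since u2 forces both conjuncts.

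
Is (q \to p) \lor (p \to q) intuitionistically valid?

No

This is the Gödel–Dummett linearity axiom, which is not intuitionistically valid.
A Kripke countermodel: worlds u, v, w; order generated by u \le v, u \le w; atoms true at each world — u:{}; v:{q}; w:{p}.
u \nVdash (q \to p) \lor (p \to q): neither disjunct is forced at u.
u \nVdash q \to p: at the accessible world v, v \Vdash q but v \nVdash p.
v lacks atom p, so v \nVdash p.
So the root u does not force the formula.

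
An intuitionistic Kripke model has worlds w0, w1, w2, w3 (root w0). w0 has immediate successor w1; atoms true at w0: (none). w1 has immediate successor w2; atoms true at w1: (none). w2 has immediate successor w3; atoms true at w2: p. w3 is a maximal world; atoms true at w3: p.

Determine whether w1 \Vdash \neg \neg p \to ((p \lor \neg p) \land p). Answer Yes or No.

No

w1 \nVdash \neg \neg p \to ((p \lor \neg p) \land p): already at w1 itself, w1 \Vdash \neg \neg p but w1 \nVdash (p \lor \neg p) \land p.
w1 \nVdash (p \lor \neg p) \land p since w1 fails p \lor \neg p.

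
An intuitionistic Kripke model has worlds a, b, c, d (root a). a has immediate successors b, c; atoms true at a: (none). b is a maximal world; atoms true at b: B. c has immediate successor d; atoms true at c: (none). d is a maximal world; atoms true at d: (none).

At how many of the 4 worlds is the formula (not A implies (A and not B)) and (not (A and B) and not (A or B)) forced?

a: does not force it — a does not force (not A implies (A and not B)) and (not (A and B) and not (A or B)) since a fails not A implies (A and not B).
b: does not force it — b does not force (not A implies (A and not B)) and (not (A and B) and not (A or B)) since b fails not A implies (A and not B).
c: does not force it.
d: does not force it.
Worlds forcing the formula: { }.

0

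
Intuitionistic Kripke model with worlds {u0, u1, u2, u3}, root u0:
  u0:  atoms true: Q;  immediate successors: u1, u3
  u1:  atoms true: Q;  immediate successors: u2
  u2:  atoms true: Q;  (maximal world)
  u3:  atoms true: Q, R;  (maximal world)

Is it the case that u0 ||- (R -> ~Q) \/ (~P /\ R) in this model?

No

u0 ||-/- (R -> ~Q) \/ (~P /\ R): neither disjunct is forced at u0.
u0 ||-/- R -> ~Q: at the accessible world u3, u3 ||- R but u3 ||-/- ~Q.
u3 ||-/- ~Q since u3 is accessible from u3 and u3 ||- Q.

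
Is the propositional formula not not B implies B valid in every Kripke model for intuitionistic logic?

No

This is double-negation elimination, which is not intuitionistically valid.
A Kripke countermodel: worlds a, b; order generated by a <= b; atoms true at each world — a:{}; b:{B}.
a does not force not not B implies B: already at a itself, a forces not not B but a does not force B.
a lacks atom B, so a does not force B.
So the root a does not force the formula.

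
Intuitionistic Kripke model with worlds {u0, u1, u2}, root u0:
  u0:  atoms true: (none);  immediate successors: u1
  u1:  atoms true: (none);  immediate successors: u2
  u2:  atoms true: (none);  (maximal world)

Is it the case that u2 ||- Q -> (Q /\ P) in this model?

u2 ||- Q -> (Q /\ P) vacuously: no world accessible from u2 forces the antecedent Q.

Yes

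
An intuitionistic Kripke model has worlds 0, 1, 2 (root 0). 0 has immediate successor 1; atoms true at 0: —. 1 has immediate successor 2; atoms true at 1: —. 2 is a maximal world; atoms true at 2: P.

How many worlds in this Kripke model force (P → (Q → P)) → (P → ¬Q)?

0: forces it.
1: forces it.
2: forces it.
Worlds forcing the formula: {0, 1, 2}.

3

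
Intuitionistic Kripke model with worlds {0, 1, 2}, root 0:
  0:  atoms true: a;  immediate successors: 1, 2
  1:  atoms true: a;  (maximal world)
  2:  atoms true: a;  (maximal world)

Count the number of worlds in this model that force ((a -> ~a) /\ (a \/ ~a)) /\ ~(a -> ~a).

0

0: does not force it — 0 ||-/- ((a -> ~a) /\ (a \/ ~a)) /\ ~(a -> ~a) since 0 fails (a -> ~a) /\ (a \/ ~a).
1: does not force it — 1 ||-/- ((a -> ~a) /\ (a \/ ~a)) /\ ~(a -> ~a) since 1 fails (a -> ~a) /\ (a \/ ~a).
2: does not force it — 2 ||-/- ((a -> ~a) /\ (a \/ ~a)) /\ ~(a -> ~a) since 2 fails (a -> ~a) /\ (a \/ ~a).
Worlds forcing the formula: { }.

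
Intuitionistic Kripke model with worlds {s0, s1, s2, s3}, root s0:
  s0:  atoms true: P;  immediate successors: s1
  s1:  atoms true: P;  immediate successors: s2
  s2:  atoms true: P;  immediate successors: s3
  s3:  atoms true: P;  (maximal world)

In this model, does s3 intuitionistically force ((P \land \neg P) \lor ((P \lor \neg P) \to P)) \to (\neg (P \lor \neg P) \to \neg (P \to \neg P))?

s3 \Vdash ((P \land \neg P) \lor ((P \lor \neg P) \to P)) \to (\neg (P \lor \neg P) \to \neg (P \to \neg P)): every world accessible from s3 that forces (P \land \neg P) \lor ((P \lor \neg P) \to P) (namely s3) also forces \neg (P \lor \neg P) \to \neg (P \to \neg P).

Yes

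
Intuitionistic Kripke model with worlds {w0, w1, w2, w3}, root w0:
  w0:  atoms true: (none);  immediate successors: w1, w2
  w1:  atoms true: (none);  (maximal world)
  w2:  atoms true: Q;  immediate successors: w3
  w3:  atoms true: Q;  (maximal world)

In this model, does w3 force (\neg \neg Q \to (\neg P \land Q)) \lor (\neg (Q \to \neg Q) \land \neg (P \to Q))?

w3 \Vdash (\neg \neg Q \to (\neg P \land Q)) \lor (\neg (Q \to \neg Q) \land \neg (P \to Q)) via the disjunct \neg \neg Q \to (\neg P \land Q).

Yes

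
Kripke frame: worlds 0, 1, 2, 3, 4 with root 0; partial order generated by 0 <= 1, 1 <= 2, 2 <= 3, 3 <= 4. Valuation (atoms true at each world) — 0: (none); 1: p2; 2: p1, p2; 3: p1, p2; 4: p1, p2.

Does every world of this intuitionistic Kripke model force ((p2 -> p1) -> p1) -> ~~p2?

Yes

0 ||- ((p2 -> p1) -> p1) -> ~~p2: every world accessible from 0 that forces (p2 -> p1) -> p1 (namely 0, 1, 2, 3, 4) also forces ~~p2.
Since the root 0 forces ((p2 -> p1) -> p1) -> ~~p2 and forcing is persistent (monotone upward), every world forces it.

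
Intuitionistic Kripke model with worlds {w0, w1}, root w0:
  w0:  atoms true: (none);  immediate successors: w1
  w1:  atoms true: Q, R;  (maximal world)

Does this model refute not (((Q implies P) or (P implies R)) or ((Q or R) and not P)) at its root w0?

Yes

w0 does not force not (((Q implies P) or (P implies R)) or ((Q or R) and not P)) since w0 is accessible from w0 and w0 forces ((Q implies P) or (P implies R)) or ((Q or R) and not P).
w0 forces ((Q implies P) or (P implies R)) or ((Q or R) and not P) via the disjunct (Q implies P) or (P implies R).
So the root w0 does not force not (((Q implies P) or (P implies R)) or ((Q or R) and not P)); the model is a countermodel.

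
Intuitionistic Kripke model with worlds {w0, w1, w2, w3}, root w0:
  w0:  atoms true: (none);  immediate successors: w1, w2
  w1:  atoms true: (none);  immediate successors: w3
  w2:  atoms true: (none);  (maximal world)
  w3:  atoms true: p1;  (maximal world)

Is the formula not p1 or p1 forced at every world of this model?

No

Not every world: w0 does not force not p1 or p1.
w0 does not force not p1 or p1: neither disjunct is forced at w0.
w0 does not force not p1 since w3 is accessible from w0 and w3 forces p1.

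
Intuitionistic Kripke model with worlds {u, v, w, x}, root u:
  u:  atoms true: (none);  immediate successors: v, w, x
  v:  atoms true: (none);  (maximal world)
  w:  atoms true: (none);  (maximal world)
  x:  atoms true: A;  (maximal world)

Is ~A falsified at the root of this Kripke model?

Yes

u ||-/- ~A since x is accessible from u and x ||- A.
So the root u does not force ~A; the model is a countermodel.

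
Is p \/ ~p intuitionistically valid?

No

This is the law of excluded middle, which is not intuitionistically valid.
A Kripke countermodel: worlds a, b; order generated by a <= b; atoms true at each world — a:{}; b:{p}.
a ||-/- p \/ ~p: neither disjunct is forced at a.
a lacks atom p, so a ||-/- p.
So the root a does not force the formula.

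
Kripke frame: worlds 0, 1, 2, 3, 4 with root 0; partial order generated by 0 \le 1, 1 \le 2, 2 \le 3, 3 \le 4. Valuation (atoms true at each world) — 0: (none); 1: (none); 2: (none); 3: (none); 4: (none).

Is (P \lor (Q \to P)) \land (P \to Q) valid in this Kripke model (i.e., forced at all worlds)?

Yes

0 \Vdash (P \lor (Q \to P)) \land (P \to Q) since 0 forces both conjuncts.
Since the root 0 forces (P \lor (Q \to P)) \land (P \to Q) and forcing is persistent (monotone upward), every world forces it.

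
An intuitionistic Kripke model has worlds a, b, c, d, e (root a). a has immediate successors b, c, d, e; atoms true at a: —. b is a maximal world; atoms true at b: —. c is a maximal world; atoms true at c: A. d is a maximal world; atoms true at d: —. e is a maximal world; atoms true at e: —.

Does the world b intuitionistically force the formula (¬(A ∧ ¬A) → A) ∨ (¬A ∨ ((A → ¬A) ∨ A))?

Yes

b ⊩ (¬(A ∧ ¬A) → A) ∨ (¬A ∨ ((A → ¬A) ∨ A)) via the disjunct ¬A ∨ ((A → ¬A) ∨ A).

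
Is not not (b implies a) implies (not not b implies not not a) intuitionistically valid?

This is the distribution of double negation over implication, which is intuitionistically derivable.
Assume not not (b implies a) and not not b; suppose not a. Then b implies a would give not b (by contraposition), contradicting not not b; so not (b implies a), contradicting not not (b implies a). Hence not not a.

Yes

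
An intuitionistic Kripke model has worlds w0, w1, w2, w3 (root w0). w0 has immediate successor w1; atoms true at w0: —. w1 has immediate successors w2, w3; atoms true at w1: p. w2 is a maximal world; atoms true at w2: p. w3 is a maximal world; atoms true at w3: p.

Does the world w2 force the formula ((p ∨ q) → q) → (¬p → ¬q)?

Yes

w2 ⊩ ((p ∨ q) → q) → (¬p → ¬q) vacuously: no world accessible from w2 forces the antecedent (p ∨ q) → q.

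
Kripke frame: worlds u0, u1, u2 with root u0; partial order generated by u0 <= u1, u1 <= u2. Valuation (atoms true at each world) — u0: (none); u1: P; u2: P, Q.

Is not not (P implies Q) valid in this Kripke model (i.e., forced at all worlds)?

u0 forces not not (P implies Q): no world accessible from u0 forces not (P implies Q).
Since the root u0 forces not not (P implies Q) and forcing is persistent (monotone upward), every world forces it.

Yes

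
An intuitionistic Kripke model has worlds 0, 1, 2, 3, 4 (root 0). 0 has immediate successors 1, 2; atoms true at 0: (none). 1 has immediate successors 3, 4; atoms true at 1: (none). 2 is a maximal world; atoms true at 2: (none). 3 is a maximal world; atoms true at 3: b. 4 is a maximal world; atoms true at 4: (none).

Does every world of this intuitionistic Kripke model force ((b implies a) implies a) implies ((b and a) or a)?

Not every world: 0 does not force ((b implies a) implies a) implies ((b and a) or a).
0 does not force ((b implies a) implies a) implies ((b and a) or a): at the accessible world 3, 3 forces (b implies a) implies a but 3 does not force (b and a) or a.
3 does not force (b and a) or a: neither disjunct is forced at 3.
3 does not force b and a since 3 fails a.

No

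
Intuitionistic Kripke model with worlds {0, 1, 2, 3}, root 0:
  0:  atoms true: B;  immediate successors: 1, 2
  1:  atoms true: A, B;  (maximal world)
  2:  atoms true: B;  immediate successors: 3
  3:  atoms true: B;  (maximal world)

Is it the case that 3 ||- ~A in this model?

3 ||- ~A: no world accessible from 3 forces A.

Yes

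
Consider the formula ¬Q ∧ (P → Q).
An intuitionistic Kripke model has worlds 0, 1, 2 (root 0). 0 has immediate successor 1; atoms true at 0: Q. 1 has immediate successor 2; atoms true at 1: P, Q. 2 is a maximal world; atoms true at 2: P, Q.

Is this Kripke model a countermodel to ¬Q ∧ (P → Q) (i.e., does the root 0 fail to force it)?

Yes

0 ⊮ ¬Q ∧ (P → Q) since 0 fails ¬Q.
So the root 0 does not force ¬Q ∧ (P → Q); the model is a countermodel.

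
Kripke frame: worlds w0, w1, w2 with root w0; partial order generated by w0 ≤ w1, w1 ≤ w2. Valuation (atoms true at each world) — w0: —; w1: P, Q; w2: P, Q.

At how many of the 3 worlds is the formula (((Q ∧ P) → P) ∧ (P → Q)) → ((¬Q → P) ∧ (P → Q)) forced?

3

w0: forces it.
w1: forces it.
w2: forces it.
Worlds forcing the formula: {w0, w1, w2}.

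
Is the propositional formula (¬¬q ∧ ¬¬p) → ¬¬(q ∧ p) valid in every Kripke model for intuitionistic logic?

Yes

This is the distribution of double negation over conjunction, which is intuitionistically derivable.
Assume ¬¬q, ¬¬p, and ¬(q ∧ p). From q we'd get ¬p (since q ∧ p is refuted), contradicting ¬¬p; so ¬q, contradicting ¬¬q.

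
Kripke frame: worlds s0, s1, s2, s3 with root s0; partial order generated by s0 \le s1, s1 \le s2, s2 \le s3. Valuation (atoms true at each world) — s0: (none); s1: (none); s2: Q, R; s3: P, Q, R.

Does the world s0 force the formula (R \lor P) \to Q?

Yes

s0 \Vdash (R \lor P) \to Q: every world accessible from s0 that forces R \lor P (namely s2, s3) also forces Q.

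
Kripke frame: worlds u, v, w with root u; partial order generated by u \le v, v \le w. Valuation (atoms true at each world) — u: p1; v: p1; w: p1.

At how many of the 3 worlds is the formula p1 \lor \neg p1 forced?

u: forces it.
v: forces it.
w: forces it.
Worlds forcing the formula: {u, v, w}.

3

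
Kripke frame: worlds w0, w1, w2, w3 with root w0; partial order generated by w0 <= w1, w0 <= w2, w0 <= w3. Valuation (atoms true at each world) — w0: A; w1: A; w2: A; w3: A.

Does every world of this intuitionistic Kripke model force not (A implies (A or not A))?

No

Not every world: w0 does not force not (A implies (A or not A)).
w0 does not force not (A implies (A or not A)) since w0 is accessible from w0 and w0 forces A implies (A or not A).
w0 forces A implies (A or not A): every world accessible from w0 that forces A (namely w0, w1, w2, w3) also forces A or not A.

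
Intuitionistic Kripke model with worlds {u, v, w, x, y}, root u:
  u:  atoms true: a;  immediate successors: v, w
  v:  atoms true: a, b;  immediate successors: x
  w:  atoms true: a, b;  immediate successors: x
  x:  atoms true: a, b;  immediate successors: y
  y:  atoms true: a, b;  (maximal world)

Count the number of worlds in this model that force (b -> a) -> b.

u: does not force it — u ||-/- (b -> a) -> b: already at u itself, u ||- b -> a but u ||-/- b.
v: forces it.
w: forces it.
x: forces it.
y: forces it.
Worlds forcing the formula: {v, w, x, y}.

4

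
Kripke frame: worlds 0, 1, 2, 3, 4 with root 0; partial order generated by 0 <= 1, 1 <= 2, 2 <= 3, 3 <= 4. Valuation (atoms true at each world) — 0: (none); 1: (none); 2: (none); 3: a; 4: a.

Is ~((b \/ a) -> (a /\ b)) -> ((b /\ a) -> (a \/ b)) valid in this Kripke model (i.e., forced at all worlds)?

Yes

0 ||- ~((b \/ a) -> (a /\ b)) -> ((b /\ a) -> (a \/ b)): every world accessible from 0 that forces ~((b \/ a) -> (a /\ b)) (namely 0, 1, 2, 3, 4) also forces (b /\ a) -> (a \/ b).
Since the root 0 forces ~((b \/ a) -> (a /\ b)) -> ((b /\ a) -> (a \/ b)) and forcing is persistent (monotone upward), every world forces it.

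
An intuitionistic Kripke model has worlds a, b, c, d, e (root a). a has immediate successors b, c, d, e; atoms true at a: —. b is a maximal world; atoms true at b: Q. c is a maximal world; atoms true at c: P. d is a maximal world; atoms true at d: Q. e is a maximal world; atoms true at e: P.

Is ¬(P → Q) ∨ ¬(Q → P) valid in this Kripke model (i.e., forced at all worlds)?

Not every world: a ⊮ ¬(P → Q) ∨ ¬(Q → P).
a ⊮ ¬(P → Q) ∨ ¬(Q → P): neither disjunct is forced at a.
a ⊮ ¬(P → Q) since b is accessible from a and b ⊩ P → Q.

No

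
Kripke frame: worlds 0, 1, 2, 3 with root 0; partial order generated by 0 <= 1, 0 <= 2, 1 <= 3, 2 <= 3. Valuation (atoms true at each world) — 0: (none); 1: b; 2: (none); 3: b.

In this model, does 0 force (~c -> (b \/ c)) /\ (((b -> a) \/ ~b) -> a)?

No

0 ||-/- (~c -> (b \/ c)) /\ (((b -> a) \/ ~b) -> a) since 0 fails ~c -> (b \/ c).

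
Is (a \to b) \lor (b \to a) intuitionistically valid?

This is the Gödel–Dummett linearity axiom, which is not intuitionistically valid.
A Kripke countermodel: worlds 0, 1, 2; order generated by 0 \le 1, 0 \le 2; atoms true at each world — 0:{}; 1:{a}; 2:{b}.
0 \nVdash (a \to b) \lor (b \to a): neither disjunct is forced at 0.
0 \nVdash a \to b: at the accessible world 1, 1 \Vdash a but 1 \nVdash b.
1 lacks atom b, so 1 \nVdash b.
So the root 0 does not force the formula.

No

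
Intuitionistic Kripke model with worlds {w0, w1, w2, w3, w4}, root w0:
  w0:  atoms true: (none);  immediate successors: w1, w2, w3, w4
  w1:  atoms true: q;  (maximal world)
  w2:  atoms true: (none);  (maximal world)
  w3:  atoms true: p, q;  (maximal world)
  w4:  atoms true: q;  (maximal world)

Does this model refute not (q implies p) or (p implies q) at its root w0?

No

w0 forces not (q implies p) or (p implies q) via the disjunct p implies q.
So the root w0 forces not (q implies p) or (p implies q); the model is not a countermodel.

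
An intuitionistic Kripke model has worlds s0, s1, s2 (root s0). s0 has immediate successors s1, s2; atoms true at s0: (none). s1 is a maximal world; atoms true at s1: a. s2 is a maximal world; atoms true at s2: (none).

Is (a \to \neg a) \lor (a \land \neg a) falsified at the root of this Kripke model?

s0 \nVdash (a \to \neg a) \lor (a \land \neg a): neither disjunct is forced at s0.
s0 \nVdash a \to \neg a: at the accessible world s1, s1 \Vdash a but s1 \nVdash \neg a.
s1 \nVdash \neg a since s1 is accessible from s1 and s1 \Vdash a.
So the root s0 does not force (a \to \neg a) \lor (a \land \neg a); the model is a countermodel.

Yes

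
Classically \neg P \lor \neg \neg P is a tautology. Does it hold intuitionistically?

No

This is the weak law of excluded middle, which is not intuitionistically valid.
A Kripke countermodel: worlds w0, w1, w2; order generated by w0 \le w1, w0 \le w2; atoms true at each world — w0:{}; w1:{P}; w2:{}.
w0 \nVdash \neg P \lor \neg \neg P: neither disjunct is forced at w0.
w0 \nVdash \neg P since w1 is accessible from w0 and w1 \Vdash P.
So the root w0 does not force the formula.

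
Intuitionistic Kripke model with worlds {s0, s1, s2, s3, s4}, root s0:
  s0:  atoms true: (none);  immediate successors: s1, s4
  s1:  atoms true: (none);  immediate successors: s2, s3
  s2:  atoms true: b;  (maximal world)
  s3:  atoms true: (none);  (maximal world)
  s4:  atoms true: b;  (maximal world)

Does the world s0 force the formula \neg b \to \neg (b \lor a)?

Yes

s0 \Vdash \neg b \to \neg (b \lor a): every world accessible from s0 that forces \neg b (namely s3) also forces \neg (b \lor a).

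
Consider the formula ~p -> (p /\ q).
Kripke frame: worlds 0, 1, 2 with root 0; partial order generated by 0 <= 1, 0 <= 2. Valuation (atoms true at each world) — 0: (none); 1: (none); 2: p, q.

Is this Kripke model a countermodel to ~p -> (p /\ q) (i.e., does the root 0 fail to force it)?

Yes

0 ||-/- ~p -> (p /\ q): at the accessible world 1, 1 ||- ~p but 1 ||-/- p /\ q.
1 ||-/- p /\ q since 1 fails p.
So the root 0 does not force ~p -> (p /\ q); the model is a countermodel.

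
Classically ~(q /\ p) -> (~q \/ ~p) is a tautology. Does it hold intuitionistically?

This is the constructively invalid direction of De Morgan's law for conjunction, which is not intuitionistically valid.
A Kripke countermodel: worlds a, b, c; order generated by a <= b, a <= c; atoms true at each world — a:{}; b:{q}; c:{p}.
a ||-/- ~(q /\ p) -> (~q \/ ~p): already at a itself, a ||- ~(q /\ p) but a ||-/- ~q \/ ~p.
a ||-/- ~q \/ ~p: neither disjunct is forced at a.
a ||-/- ~q since b is accessible from a and b ||- q.
So the root a does not force the formula.

No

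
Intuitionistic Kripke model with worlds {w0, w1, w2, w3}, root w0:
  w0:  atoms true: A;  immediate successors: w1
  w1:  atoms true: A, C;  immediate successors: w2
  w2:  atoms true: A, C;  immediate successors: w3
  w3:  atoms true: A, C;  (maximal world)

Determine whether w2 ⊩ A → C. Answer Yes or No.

Yes

w2 ⊩ A → C: every world accessible from w2 that forces A (namely w2, w3) also forces C.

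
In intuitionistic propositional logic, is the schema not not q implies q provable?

No

This is double-negation elimination, which is not intuitionistically valid.
A Kripke countermodel: worlds s0, s1; order generated by s0 <= s1; atoms true at each world — s0:{}; s1:{q}.
s0 does not force not not q implies q: already at s0 itself, s0 forces not not q but s0 does not force q.
s0 lacks atom q, so s0 does not force q.
So the root s0 does not force the formula.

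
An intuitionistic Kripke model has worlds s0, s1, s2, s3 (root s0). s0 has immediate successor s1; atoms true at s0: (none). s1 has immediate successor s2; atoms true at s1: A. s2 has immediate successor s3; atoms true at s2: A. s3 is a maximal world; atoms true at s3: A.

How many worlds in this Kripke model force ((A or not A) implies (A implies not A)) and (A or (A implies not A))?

s0: does not force it — s0 does not force ((A or not A) implies (A implies not A)) and (A or (A implies not A)) since s0 fails (A or not A) implies (A implies not A).
s1: does not force it — s1 does not force ((A or not A) implies (A implies not A)) and (A or (A implies not A)) since s1 fails (A or not A) implies (A implies not A).
s2: does not force it — s2 does not force ((A or not A) implies (A implies not A)) and (A or (A implies not A)) since s2 fails (A or not A) implies (A implies not A).
s3: does not force it.
Worlds forcing the formula: { }.

0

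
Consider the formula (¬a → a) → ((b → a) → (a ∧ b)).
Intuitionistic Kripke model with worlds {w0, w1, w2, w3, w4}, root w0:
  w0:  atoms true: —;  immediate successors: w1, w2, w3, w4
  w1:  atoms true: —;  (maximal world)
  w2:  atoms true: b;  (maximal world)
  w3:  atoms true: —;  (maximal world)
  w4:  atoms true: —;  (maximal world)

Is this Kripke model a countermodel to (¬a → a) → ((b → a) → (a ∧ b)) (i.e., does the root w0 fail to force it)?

w0 ⊩ (¬a → a) → ((b → a) → (a ∧ b)) vacuously: no world accessible from w0 forces the antecedent ¬a → a.
So the root w0 forces (¬a → a) → ((b → a) → (a ∧ b)); the model is not a countermodel.

No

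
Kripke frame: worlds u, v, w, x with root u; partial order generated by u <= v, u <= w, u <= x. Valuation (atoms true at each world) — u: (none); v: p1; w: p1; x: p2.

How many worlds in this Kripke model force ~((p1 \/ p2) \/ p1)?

0

u: does not force it — u ||-/- ~((p1 \/ p2) \/ p1) since v is accessible from u and v ||- (p1 \/ p2) \/ p1.
v: does not force it — v ||-/- ~((p1 \/ p2) \/ p1) since v is accessible from v and v ||- (p1 \/ p2) \/ p1.
w: does not force it.
x: does not force it.
Worlds forcing the formula: { }.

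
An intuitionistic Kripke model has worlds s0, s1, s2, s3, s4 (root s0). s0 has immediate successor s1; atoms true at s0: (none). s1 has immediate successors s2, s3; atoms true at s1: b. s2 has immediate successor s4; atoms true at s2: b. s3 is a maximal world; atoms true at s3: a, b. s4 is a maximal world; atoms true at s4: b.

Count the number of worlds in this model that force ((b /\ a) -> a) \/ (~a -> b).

s0: forces it.
s1: forces it.
s2: forces it.
s3: forces it.
s4: forces it.
Worlds forcing the formula: {s0, s1, s2, s3, s4}.

5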